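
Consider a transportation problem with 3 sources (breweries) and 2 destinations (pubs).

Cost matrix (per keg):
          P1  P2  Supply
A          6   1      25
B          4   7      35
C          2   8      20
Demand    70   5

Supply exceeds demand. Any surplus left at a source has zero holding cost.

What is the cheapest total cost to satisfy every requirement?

An optimal shipping plan:
  A->P1: 15 × 6 = 90
  A->P2: 5 × 1 = 5
  B->P1: 35 × 4 = 140
  C->P1: 20 × 2 = 40
Total = 90 + 5 + 140 + 40 = 275.

275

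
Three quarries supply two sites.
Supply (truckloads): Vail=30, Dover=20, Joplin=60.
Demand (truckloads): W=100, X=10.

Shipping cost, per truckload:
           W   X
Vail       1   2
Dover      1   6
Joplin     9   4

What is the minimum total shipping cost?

A cheapest plan:
  Vail->W: 30 × 1 = 30
  Dover->W: 20 × 1 = 20
  Joplin->W: 50 × 9 = 450
  Joplin->X: 10 × 4 = 40
Total = 30 + 20 + 450 + 40 = 540.
(Supply check: Vail ships 30; Dover ships 20; Joplin ships 60.)

540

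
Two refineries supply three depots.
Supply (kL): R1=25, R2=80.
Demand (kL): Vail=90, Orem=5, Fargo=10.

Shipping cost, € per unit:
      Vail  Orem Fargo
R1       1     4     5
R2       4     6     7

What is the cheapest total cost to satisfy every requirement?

Optimal allocation:
  R1–Vail: 25 kL
  R2–Vail: 65 kL
  R2–Orem: 5 kL
  R2–Fargo: 10 kL
Total cost = €385.

385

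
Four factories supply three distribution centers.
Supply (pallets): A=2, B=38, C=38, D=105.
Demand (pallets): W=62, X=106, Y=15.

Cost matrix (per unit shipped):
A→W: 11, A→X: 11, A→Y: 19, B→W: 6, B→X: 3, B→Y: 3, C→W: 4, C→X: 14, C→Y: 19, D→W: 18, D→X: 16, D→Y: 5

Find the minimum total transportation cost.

Optimal allocation:
  A->W: 2 pallets
  B->X: 38 pallets
  C->W: 38 pallets
  D->W: 22 pallets
  D->X: 68 pallets
  D->Y: 15 pallets
Total cost = 1847.

1847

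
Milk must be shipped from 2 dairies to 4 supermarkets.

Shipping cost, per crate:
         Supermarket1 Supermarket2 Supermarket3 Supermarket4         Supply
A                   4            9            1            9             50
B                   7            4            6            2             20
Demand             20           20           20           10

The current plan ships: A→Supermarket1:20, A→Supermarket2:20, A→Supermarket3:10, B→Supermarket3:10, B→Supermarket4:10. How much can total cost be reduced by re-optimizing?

Current plan cost = 20·4 + 20·9 + 10·1 + 10·6 + 10·2 = 350.
Optimal plan:
  A to Supermarket1: 20 × 4 = 80
  A to Supermarket2: 10 × 9 = 90
  A to Supermarket3: 20 × 1 = 20
  B to Supermarket2: 10 × 4 = 40
  B to Supermarket4: 10 × 2 = 20
Optimal cost = 250.
Saving = 350 − 250 = 100.

100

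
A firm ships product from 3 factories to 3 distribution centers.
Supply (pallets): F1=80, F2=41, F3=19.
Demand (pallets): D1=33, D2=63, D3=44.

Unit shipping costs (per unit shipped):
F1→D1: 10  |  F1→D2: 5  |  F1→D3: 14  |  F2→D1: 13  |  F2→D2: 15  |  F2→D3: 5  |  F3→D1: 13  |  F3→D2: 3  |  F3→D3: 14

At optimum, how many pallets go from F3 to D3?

The minimum-cost plan:
  F1→D1: 33 pallets
  F1→D2: 44 pallets
  F1→D3: 3 pallets
  F2→D3: 41 pallets
  F3→D2: 19 pallets
Total cost = 854.
The route F3→D3 is not used.

0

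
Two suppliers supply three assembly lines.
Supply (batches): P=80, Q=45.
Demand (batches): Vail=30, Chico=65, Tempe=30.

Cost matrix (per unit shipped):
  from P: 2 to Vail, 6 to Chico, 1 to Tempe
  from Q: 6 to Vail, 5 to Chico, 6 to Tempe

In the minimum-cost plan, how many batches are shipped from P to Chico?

20

The minimum-cost plan:
  P–Vail: 30 batches
  P–Chico: 20 batches
  P–Tempe: 30 batches
  Q–Chico: 45 batches
Total cost = 435.
So P→Chico carries 20 batches.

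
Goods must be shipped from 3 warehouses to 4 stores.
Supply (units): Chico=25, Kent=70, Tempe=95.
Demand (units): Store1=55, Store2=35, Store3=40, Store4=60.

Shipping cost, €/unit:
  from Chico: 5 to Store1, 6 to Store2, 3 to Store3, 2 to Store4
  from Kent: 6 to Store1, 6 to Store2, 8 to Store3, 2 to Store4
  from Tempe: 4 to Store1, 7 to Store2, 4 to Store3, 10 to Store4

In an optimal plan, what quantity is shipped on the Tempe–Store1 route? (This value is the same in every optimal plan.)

The minimum-cost plan:
  Chico–Store2: 25 units
  Kent–Store2: 10 units
  Kent–Store4: 60 units
  Tempe–Store1: 55 units
  Tempe–Store3: 40 units
Total cost = €710.
So Tempe→Store1 carries 55 units.

55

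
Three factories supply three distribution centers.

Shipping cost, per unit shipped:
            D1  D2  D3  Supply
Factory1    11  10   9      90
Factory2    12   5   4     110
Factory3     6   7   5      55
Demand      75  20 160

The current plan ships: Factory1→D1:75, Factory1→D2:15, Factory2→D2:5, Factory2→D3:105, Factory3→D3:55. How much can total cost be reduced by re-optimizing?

55

Current plan cost = 75·11 + 15·10 + 5·5 + 105·4 + 55·5 = 1695.
Optimal plan:
  Factory1 to D1: 20 × 11 = 220
  Factory1 to D2: 20 × 10 = 200
  Factory1 to D3: 50 × 9 = 450
  Factory2 to D3: 110 × 4 = 440
  Factory3 to D1: 55 × 6 = 330
Optimal cost = 1640.
Saving = 1695 − 1640 = 55.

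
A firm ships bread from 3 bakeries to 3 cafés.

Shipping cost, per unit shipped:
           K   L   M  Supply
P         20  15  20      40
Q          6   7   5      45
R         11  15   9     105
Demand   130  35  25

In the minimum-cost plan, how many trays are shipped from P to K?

Solving gives:
  P–K: 5 trays
  P–L: 35 trays
  Q–K: 45 trays
  R–K: 80 trays
  R–M: 25 trays
Total cost = 2000.
So P→K carries 5 trays.

5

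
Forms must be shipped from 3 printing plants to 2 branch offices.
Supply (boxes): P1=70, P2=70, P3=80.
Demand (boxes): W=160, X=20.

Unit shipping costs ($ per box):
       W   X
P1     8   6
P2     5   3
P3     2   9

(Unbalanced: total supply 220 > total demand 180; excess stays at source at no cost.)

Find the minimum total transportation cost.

710

An optimal shipping plan:
  P1->W: 10 × $8 = $80
  P1->X: 20 × $6 = $120
  P2->W: 70 × $5 = $350
  P3->W: 80 × $2 = $160
Total = 80 + 120 + 350 + 160 = $710.
(Supply check: P1 ships 30; P2 ships 70; P3 ships 80.)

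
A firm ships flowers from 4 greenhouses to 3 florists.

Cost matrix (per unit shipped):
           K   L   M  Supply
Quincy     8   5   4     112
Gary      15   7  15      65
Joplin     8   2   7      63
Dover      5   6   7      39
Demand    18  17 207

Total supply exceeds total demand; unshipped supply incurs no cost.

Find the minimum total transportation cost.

Optimal allocation:
  Quincy to M: 112 bunches
  Gary to L: 17 bunches
  Gary to M: 11 bunches
  Joplin to M: 63 bunches
  Dover to K: 18 bunches
  Dover to M: 21 bunches
Total cost = 1410.

1410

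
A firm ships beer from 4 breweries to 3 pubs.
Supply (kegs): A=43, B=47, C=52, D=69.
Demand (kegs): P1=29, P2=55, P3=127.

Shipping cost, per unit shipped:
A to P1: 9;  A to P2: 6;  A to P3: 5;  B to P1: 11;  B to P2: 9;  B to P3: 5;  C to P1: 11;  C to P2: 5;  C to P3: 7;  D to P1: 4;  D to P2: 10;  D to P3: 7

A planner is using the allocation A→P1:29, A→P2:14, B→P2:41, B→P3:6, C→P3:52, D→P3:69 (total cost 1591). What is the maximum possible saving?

482

Current plan cost = 29·9 + 14·6 + 41·9 + 6·5 + 52·7 + 69·7 = 1591.
Optimal plan:
  A to P2: 3 × 6 = 18
  A to P3: 40 × 5 = 200
  B to P3: 47 × 5 = 235
  C to P2: 52 × 5 = 260
  D to P1: 29 × 4 = 116
  D to P3: 40 × 7 = 280
Optimal cost = 1109.
Saving = 1591 − 1109 = 482.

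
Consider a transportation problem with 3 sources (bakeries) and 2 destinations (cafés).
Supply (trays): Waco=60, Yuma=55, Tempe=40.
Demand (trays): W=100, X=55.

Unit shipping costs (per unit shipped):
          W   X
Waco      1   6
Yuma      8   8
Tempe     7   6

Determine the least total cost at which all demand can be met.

Optimal allocation:
  Waco->W: 60 trays
  Yuma->W: 40 trays
  Yuma->X: 15 trays
  Tempe->X: 40 trays
Total cost = 740.
(Supply check: Waco ships 60; Yuma ships 55; Tempe ships 40.)

740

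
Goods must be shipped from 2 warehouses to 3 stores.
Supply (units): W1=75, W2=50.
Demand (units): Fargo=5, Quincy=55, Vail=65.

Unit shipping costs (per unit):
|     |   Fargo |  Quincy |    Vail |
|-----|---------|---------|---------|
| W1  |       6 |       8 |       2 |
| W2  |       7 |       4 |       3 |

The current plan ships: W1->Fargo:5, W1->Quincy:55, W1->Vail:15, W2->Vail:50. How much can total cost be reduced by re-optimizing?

Current plan cost = 5·6 + 55·8 + 15·2 + 50·3 = 650.
Optimal plan:
  W1 to Fargo: 5 units
  W1 to Quincy: 5 units
  W1 to Vail: 65 units
  W2 to Quincy: 50 units
Optimal cost = 400.
Saving = 650 − 400 = 250.

250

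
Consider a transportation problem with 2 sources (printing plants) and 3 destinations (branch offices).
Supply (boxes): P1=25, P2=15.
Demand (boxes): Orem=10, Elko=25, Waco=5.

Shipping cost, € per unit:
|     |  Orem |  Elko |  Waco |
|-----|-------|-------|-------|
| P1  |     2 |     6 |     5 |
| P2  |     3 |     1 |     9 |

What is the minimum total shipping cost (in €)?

An optimal shipping plan:
  P1→Orem: 10 boxes
  P1→Elko: 10 boxes
  P1→Waco: 5 boxes
  P2→Elko: 15 boxes
Total cost = €120.
(Supply check: P1 ships 25; P2 ships 15.)

120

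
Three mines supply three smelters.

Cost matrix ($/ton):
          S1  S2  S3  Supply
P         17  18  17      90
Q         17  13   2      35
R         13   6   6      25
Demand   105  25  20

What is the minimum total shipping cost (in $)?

An optimal shipping plan:
  P→S1: 90 × $17 = $1530
  Q→S1: 15 × $17 = $255
  Q→S3: 20 × $2 = $40
  R→S2: 25 × $6 = $150
Total = 1530 + 255 + 40 + 150 = $1975.

1975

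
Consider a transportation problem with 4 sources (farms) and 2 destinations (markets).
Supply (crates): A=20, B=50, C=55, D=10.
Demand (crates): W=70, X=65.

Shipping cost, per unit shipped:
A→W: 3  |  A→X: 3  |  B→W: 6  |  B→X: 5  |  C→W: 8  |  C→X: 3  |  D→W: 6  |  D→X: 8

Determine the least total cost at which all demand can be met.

575

An optimal shipping plan:
  A->W: 20 × 3 = 60
  B->W: 40 × 6 = 240
  B->X: 10 × 5 = 50
  C->X: 55 × 3 = 165
  D->W: 10 × 6 = 60
Total = 60 + 240 + 50 + 165 + 60 = 575.
(Supply check: A ships 20; B ships 50; C ships 55; D ships 10.)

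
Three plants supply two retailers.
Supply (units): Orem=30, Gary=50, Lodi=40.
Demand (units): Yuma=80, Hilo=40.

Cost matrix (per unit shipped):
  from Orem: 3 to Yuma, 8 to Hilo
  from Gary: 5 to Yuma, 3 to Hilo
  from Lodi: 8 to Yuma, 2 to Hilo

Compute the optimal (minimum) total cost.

420

A cheapest plan:
  Orem->Yuma: 30 units
  Gary->Yuma: 50 units
  Lodi->Hilo: 40 units
Total cost = 420.
(Supply check: Orem ships 30; Gary ships 50; Lodi ships 40.)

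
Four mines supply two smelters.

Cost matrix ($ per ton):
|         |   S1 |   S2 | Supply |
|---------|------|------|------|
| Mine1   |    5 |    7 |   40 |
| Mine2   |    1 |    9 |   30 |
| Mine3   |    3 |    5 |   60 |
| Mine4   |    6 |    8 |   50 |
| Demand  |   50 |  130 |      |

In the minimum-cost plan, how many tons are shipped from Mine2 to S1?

30

The minimum-cost plan:
  Mine1→S2: 40 × $7 = $280
  Mine2→S1: 30 × $1 = $30
  Mine3→S1: 20 × $3 = $60
  Mine3→S2: 40 × $5 = $200
  Mine4→S2: 50 × $8 = $400
Total cost = $970.
So Mine2→S1 carries 30 tons.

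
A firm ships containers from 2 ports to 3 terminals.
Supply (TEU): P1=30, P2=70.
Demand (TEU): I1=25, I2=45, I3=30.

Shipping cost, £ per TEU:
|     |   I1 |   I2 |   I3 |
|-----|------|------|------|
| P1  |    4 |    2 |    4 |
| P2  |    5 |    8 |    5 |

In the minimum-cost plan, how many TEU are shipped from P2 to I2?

Solving gives:
  P1 to I2: 30 × £2 = £60
  P2 to I1: 25 × £5 = £125
  P2 to I2: 15 × £8 = £120
  P2 to I3: 30 × £5 = £150
Total cost = £455.
So P2→I2 carries 15 TEU.

15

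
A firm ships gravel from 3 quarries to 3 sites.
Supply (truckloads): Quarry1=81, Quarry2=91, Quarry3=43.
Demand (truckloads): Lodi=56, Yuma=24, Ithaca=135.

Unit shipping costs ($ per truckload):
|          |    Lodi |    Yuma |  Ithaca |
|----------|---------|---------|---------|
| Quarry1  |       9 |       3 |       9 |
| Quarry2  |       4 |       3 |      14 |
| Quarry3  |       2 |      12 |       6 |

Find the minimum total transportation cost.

1437

An optimal shipping plan:
  Quarry1–Ithaca: 81 truckloads
  Quarry2–Lodi: 56 truckloads
  Quarry2–Yuma: 24 truckloads
  Quarry2–Ithaca: 11 truckloads
  Quarry3–Ithaca: 43 truckloads
Total cost = $1437.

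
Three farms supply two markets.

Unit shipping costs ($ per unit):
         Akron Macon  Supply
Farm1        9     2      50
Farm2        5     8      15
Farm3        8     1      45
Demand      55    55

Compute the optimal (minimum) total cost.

500

An optimal shipping plan:
  Farm1→Akron: 40 × $9 = $360
  Farm1→Macon: 10 × $2 = $20
  Farm2→Akron: 15 × $5 = $75
  Farm3→Macon: 45 × $1 = $45
Total = 360 + 20 + 75 + 45 = $500.
(Supply check: Farm1 ships 50; Farm2 ships 15; Farm3 ships 45.)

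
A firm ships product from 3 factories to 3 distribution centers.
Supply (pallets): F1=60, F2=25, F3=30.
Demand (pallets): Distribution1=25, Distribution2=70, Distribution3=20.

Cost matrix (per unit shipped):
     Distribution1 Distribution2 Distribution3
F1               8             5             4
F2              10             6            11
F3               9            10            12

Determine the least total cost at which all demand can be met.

705

An optimal shipping plan:
  F1 to Distribution2: 40 × 5 = 200
  F1 to Distribution3: 20 × 4 = 80
  F2 to Distribution2: 25 × 6 = 150
  F3 to Distribution1: 25 × 9 = 225
  F3 to Distribution2: 5 × 10 = 50
Total = 200 + 80 + 150 + 225 + 50 = 705.
(Supply check: F1 ships 60; F2 ships 25; F3 ships 30.)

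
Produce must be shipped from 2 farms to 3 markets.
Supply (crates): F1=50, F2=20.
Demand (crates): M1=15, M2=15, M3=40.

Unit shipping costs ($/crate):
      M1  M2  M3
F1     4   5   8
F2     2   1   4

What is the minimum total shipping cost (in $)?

An optimal shipping plan:
  F1→M1: 15 × $4 = $60
  F1→M2: 15 × $5 = $75
  F1→M3: 20 × $8 = $160
  F2→M3: 20 × $4 = $80
Total = 60 + 75 + 160 + 80 = $375.

375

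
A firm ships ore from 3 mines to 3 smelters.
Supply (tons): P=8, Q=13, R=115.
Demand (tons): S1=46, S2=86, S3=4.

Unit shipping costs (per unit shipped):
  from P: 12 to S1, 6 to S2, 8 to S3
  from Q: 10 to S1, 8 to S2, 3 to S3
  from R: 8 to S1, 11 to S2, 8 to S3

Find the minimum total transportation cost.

A cheapest plan:
  P->S2: 8 × 6 = 48
  Q->S2: 9 × 8 = 72
  Q->S3: 4 × 3 = 12
  R->S1: 46 × 8 = 368
  R->S2: 69 × 11 = 759
Total = 48 + 72 + 12 + 368 + 759 = 1259.

1259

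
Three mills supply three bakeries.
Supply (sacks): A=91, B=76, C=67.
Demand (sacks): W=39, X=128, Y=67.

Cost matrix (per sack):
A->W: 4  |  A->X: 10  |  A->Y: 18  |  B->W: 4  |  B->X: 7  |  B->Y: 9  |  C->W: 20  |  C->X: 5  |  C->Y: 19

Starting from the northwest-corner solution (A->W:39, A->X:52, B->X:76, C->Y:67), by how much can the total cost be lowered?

804

Current plan cost = 39·4 + 52·10 + 76·7 + 67·19 = 2481.
Optimal plan:
  A to W: 39 × 4 = 156
  A to X: 52 × 10 = 520
  B to X: 9 × 7 = 63
  B to Y: 67 × 9 = 603
  C to X: 67 × 5 = 335
Optimal cost = 1677.
Saving = 2481 − 1677 = 804.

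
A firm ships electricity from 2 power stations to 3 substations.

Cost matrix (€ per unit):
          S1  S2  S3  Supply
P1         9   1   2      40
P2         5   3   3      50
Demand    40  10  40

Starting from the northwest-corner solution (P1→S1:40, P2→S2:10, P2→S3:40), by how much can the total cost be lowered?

210

Current plan cost = 40·9 + 10·3 + 40·3 = €510.
Optimal plan:
  P1->S2: 10 × €1 = €10
  P1->S3: 30 × €2 = €60
  P2->S1: 40 × €5 = €200
  P2->S3: 10 × €3 = €30
Optimal cost = €300.
Saving = 510 − 300 = €210.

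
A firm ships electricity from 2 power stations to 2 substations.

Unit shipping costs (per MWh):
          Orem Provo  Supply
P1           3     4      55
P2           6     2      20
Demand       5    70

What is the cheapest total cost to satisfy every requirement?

An optimal shipping plan:
  P1 to Orem: 5 × 3 = 15
  P1 to Provo: 50 × 4 = 200
  P2 to Provo: 20 × 2 = 40
Total = 15 + 200 + 40 = 255.

255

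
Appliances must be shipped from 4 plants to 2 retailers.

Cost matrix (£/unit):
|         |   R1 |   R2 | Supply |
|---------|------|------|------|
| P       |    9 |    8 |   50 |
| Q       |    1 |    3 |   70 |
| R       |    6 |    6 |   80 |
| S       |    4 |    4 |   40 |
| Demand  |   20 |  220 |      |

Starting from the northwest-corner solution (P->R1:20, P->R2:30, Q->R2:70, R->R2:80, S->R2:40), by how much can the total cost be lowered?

60

Current plan cost = 20·9 + 30·8 + 70·3 + 80·6 + 40·4 = £1270.
Optimal plan:
  P->R2: 50 units
  Q->R1: 20 units
  Q->R2: 50 units
  R->R2: 80 units
  S->R2: 40 units
Optimal cost = £1210.
Saving = 1270 − 1210 = £60.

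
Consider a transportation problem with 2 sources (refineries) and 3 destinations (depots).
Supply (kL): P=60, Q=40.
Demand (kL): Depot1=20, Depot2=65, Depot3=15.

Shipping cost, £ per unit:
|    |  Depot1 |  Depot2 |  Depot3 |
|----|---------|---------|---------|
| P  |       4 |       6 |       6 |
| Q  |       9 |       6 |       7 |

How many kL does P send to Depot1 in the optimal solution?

20

The minimum-cost plan:
  P->Depot1: 20 kL
  P->Depot2: 25 kL
  P->Depot3: 15 kL
  Q->Depot2: 40 kL
Total cost = £560.
So P→Depot1 carries 20 kL.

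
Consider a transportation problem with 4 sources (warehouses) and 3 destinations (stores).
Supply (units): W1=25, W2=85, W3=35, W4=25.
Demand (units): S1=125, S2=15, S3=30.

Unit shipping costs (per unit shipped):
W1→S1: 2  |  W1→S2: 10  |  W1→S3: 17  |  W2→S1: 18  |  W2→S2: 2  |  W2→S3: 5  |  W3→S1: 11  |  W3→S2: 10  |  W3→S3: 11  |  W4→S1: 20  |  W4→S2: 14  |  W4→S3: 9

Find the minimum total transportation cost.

One minimum-cost allocation:
  W1–S1: 25 × 2 = 50
  W2–S1: 40 × 18 = 720
  W2–S2: 15 × 2 = 30
  W2–S3: 30 × 5 = 150
  W3–S1: 35 × 11 = 385
  W4–S1: 25 × 20 = 500
Total = 50 + 720 + 30 + 150 + 385 + 500 = 1835.
(Supply check: W1 ships 25; W2 ships 85; W3 ships 35; W4 ships 25.)

1835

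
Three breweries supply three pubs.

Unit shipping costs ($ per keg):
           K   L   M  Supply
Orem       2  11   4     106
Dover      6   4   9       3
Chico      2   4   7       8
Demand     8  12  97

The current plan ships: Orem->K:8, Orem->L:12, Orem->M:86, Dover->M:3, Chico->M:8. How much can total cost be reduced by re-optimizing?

116

Current plan cost = 8·2 + 12·11 + 86·4 + 3·9 + 8·7 = $575.
Optimal plan:
  Orem→K: 8 × $2 = $16
  Orem→L: 1 × $11 = $11
  Orem→M: 97 × $4 = $388
  Dover→L: 3 × $4 = $12
  Chico→L: 8 × $4 = $32
Optimal cost = $459.
Saving = 575 − 459 = $116.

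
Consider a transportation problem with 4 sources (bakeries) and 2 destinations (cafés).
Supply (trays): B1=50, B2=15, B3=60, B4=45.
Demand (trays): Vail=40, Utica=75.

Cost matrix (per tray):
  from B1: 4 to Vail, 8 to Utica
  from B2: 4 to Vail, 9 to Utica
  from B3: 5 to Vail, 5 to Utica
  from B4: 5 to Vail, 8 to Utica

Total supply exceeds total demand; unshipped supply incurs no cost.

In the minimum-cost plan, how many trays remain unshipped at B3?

0

Minimum-cost shipments:
  B1 to Vail: 25 × 4 = 100
  B1 to Utica: 15 × 8 = 120
  B2 to Vail: 15 × 4 = 60
  B3 to Utica: 60 × 5 = 300
Total cost = 580.
B3 ships 60 of its 60, leaving 0.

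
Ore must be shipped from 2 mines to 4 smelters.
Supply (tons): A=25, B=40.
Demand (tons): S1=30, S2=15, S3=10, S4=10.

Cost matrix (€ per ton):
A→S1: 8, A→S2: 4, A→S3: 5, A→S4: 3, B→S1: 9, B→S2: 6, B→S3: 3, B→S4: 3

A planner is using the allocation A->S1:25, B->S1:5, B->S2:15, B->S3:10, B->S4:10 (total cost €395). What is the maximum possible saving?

15

Current plan cost = 25·8 + 5·9 + 15·6 + 10·3 + 10·3 = €395.
Optimal plan:
  A→S1: 10 tons
  A→S2: 15 tons
  B→S1: 20 tons
  B→S3: 10 tons
  B→S4: 10 tons
Optimal cost = €380.
Saving = 395 − 380 = €15.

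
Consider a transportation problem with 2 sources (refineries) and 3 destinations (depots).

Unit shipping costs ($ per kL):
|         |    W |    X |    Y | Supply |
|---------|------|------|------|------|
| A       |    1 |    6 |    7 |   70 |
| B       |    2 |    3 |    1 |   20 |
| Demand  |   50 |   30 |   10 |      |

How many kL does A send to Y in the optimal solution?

0

The minimum-cost plan:
  A->W: 50 × $1 = $50
  A->X: 20 × $6 = $120
  B->X: 10 × $3 = $30
  B->Y: 10 × $1 = $10
Total cost = $210.
The route A→Y is not used.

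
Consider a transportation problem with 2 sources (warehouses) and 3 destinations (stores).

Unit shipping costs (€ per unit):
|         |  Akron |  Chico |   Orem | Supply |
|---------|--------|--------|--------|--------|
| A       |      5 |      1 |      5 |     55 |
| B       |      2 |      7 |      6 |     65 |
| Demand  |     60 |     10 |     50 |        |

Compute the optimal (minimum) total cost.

385

One minimum-cost allocation:
  A–Chico: 10 units
  A–Orem: 45 units
  B–Akron: 60 units
  B–Orem: 5 units
Total cost = €385.
(Supply check: A ships 55; B ships 65.)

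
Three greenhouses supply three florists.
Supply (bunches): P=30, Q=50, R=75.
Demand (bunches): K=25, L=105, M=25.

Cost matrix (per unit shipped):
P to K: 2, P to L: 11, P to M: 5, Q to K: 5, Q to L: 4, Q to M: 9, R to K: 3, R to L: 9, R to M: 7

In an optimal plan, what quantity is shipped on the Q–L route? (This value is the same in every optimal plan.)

50

The minimum-cost plan:
  P–K: 5 × 2 = 10
  P–M: 25 × 5 = 125
  Q–L: 50 × 4 = 200
  R–K: 20 × 3 = 60
  R–L: 55 × 9 = 495
Total cost = 890.
So Q→L carries 50 bunches.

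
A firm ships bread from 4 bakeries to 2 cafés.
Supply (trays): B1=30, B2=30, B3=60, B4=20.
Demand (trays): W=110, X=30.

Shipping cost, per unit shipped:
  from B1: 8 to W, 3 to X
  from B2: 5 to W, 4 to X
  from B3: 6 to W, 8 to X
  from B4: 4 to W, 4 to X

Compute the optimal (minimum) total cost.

One minimum-cost allocation:
  B1–X: 30 × 3 = 90
  B2–W: 30 × 5 = 150
  B3–W: 60 × 6 = 360
  B4–W: 20 × 4 = 80
Total = 90 + 150 + 360 + 80 = 680.

680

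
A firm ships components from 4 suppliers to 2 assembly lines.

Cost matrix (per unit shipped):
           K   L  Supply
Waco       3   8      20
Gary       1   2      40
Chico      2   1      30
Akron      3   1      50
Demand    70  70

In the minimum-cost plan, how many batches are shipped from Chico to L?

20

Optimal shipments:
  Waco–K: 20 batches
  Gary–K: 40 batches
  Chico–K: 10 batches
  Chico–L: 20 batches
  Akron–L: 50 batches
Total cost = 190.
So Chico→L carries 20 batches.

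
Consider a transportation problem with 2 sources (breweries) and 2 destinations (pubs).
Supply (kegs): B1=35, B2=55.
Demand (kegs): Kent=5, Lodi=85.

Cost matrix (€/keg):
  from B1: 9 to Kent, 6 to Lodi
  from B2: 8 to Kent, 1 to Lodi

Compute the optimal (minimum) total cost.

280

Optimal allocation:
  B1 to Kent: 5 × €9 = €45
  B1 to Lodi: 30 × €6 = €180
  B2 to Lodi: 55 × €1 = €55
Total = 45 + 180 + 55 = €280.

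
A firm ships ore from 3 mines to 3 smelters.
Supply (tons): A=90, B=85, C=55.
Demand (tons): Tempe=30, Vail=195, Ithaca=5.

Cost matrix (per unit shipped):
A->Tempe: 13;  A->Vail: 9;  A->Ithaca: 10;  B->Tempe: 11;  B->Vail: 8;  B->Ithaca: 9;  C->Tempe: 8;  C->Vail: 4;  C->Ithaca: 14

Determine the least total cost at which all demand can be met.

1805

Optimal allocation:
  A→Vail: 85 × 9 = 765
  A→Ithaca: 5 × 10 = 50
  B→Tempe: 30 × 11 = 330
  B→Vail: 55 × 8 = 440
  C→Vail: 55 × 4 = 220
Total = 765 + 50 + 330 + 440 + 220 = 1805.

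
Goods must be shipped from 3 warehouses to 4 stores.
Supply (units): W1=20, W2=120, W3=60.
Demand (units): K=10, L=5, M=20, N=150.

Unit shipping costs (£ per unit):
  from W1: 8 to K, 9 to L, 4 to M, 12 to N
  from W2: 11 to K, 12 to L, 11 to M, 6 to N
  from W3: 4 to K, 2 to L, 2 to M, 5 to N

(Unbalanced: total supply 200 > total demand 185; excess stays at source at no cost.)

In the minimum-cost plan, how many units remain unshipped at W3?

0

Minimum-cost shipments:
  W1 to M: 5 units
  W2 to N: 120 units
  W3 to K: 10 units
  W3 to L: 5 units
  W3 to M: 15 units
  W3 to N: 30 units
Total cost = £970.
W3 ships 60 of its 60, leaving 0.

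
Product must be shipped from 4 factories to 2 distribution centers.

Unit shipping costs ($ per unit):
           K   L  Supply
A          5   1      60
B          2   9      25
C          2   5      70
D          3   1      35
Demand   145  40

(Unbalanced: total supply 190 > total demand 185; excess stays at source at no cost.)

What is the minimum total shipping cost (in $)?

410

One minimum-cost allocation:
  A→K: 15 × $5 = $75
  A→L: 40 × $1 = $40
  B→K: 25 × $2 = $50
  C→K: 70 × $2 = $140
  D→K: 35 × $3 = $105
Total = 75 + 40 + 50 + 140 + 105 = $410.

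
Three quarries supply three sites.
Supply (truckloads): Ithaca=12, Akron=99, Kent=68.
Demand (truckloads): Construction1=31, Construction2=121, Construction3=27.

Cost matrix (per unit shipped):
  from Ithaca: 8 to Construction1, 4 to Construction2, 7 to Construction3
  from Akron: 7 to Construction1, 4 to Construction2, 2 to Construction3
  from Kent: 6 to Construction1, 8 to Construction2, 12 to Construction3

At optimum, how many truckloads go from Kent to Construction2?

37

Solving gives:
  Ithaca to Construction2: 12 × 4 = 48
  Akron to Construction2: 72 × 4 = 288
  Akron to Construction3: 27 × 2 = 54
  Kent to Construction1: 31 × 6 = 186
  Kent to Construction2: 37 × 8 = 296
Total cost = 872.
So Kent→Construction2 carries 37 truckloads.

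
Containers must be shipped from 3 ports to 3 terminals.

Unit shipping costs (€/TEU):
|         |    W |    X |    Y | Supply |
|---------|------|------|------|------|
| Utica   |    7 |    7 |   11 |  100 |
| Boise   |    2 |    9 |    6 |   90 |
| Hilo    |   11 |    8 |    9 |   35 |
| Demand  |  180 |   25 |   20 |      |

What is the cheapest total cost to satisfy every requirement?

A cheapest plan:
  Utica->W: 90 TEU
  Utica->X: 10 TEU
  Boise->W: 90 TEU
  Hilo->X: 15 TEU
  Hilo->Y: 20 TEU
Total cost = €1180.
(Supply check: Utica ships 100; Boise ships 90; Hilo ships 35.)

1180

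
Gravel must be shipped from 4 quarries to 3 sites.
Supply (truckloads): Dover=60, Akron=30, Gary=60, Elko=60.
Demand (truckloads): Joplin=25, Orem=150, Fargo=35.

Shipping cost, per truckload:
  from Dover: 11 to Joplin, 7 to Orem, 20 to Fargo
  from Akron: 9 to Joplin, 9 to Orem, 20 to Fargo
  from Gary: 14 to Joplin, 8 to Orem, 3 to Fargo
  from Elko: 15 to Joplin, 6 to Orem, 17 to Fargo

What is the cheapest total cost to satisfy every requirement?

1355

A cheapest plan:
  Dover to Orem: 60 truckloads
  Akron to Joplin: 25 truckloads
  Akron to Orem: 5 truckloads
  Gary to Orem: 25 truckloads
  Gary to Fargo: 35 truckloads
  Elko to Orem: 60 truckloads
Total cost = 1355.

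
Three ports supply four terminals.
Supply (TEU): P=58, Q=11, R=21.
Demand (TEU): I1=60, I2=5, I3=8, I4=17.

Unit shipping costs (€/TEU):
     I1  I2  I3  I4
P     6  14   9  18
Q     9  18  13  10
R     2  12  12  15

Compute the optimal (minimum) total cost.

A cheapest plan:
  P to I1: 39 × €6 = €234
  P to I2: 5 × €14 = €70
  P to I3: 8 × €9 = €72
  P to I4: 6 × €18 = €108
  Q to I4: 11 × €10 = €110
  R to I1: 21 × €2 = €42
Total = 234 + 70 + 72 + 108 + 110 + 42 = €636.
(Supply check: P ships 58; Q ships 11; R ships 21.)

636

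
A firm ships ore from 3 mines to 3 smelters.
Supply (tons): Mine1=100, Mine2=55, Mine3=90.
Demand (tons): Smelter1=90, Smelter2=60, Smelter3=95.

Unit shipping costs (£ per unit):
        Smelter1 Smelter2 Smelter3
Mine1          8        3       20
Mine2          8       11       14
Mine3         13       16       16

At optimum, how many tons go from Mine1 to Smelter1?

40

The minimum-cost plan:
  Mine1->Smelter1: 40 × £8 = £320
  Mine1->Smelter2: 60 × £3 = £180
  Mine2->Smelter1: 50 × £8 = £400
  Mine2->Smelter3: 5 × £14 = £70
  Mine3->Smelter3: 90 × £16 = £1440
Total cost = £2410.
So Mine1→Smelter1 carries 40 tons.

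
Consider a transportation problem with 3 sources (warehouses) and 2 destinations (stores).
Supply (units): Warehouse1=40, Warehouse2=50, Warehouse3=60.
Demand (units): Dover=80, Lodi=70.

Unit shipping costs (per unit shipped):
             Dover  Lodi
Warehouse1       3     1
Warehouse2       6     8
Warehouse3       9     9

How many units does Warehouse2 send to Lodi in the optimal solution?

The minimum-cost plan:
  Warehouse1–Lodi: 40 units
  Warehouse2–Dover: 50 units
  Warehouse3–Dover: 30 units
  Warehouse3–Lodi: 30 units
Total cost = 880.
The route Warehouse2→Lodi is not used.

0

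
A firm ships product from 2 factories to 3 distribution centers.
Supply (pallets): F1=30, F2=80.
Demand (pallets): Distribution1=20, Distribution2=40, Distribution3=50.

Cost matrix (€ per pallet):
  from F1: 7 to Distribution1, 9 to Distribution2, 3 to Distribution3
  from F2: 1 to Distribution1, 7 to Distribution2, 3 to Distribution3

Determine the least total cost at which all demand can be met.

A cheapest plan:
  F1 to Distribution3: 30 × €3 = €90
  F2 to Distribution1: 20 × €1 = €20
  F2 to Distribution2: 40 × €7 = €280
  F2 to Distribution3: 20 × €3 = €60
Total = 90 + 20 + 280 + 60 = €450.

450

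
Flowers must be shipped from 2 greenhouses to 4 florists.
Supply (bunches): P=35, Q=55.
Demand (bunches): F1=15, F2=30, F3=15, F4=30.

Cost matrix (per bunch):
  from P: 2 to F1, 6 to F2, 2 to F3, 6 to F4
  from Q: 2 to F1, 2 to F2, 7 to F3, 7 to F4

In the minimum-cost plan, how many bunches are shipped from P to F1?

The minimum-cost plan:
  P to F3: 15 × 2 = 30
  P to F4: 20 × 6 = 120
  Q to F1: 15 × 2 = 30
  Q to F2: 30 × 2 = 60
  Q to F4: 10 × 7 = 70
Total cost = 310.
The route P→F1 is not used.

0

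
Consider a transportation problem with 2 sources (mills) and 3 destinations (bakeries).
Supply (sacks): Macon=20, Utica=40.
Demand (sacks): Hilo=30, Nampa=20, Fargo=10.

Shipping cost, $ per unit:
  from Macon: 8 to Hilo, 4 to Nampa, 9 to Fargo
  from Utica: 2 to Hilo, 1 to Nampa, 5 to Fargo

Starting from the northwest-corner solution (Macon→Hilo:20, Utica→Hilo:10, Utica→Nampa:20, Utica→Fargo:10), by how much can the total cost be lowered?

60

Current plan cost = 20·8 + 10·2 + 20·1 + 10·5 = $250.
Optimal plan:
  Macon→Nampa: 20 × $4 = $80
  Utica→Hilo: 30 × $2 = $60
  Utica→Fargo: 10 × $5 = $50
Optimal cost = $190.
Saving = 250 − 190 = $60.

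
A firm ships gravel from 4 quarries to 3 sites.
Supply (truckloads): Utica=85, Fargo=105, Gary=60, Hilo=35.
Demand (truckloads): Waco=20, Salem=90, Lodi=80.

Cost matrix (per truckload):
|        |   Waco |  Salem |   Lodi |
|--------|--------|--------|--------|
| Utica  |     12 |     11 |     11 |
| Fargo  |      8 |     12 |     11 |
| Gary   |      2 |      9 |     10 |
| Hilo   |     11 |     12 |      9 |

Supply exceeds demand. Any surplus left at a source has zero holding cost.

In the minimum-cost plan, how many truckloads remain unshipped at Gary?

0

Minimum-cost shipments:
  Utica->Salem: 50 × 11 = 550
  Utica->Lodi: 35 × 11 = 385
  Fargo->Lodi: 10 × 11 = 110
  Gary->Waco: 20 × 2 = 40
  Gary->Salem: 40 × 9 = 360
  Hilo->Lodi: 35 × 9 = 315
Total cost = 1760.
Gary ships 60 of its 60, leaving 0.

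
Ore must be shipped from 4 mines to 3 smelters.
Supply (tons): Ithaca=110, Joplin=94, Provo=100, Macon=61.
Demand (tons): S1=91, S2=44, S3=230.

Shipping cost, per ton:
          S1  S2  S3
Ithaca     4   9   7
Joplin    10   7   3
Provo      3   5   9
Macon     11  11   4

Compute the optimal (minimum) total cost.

1579

An optimal shipping plan:
  Ithaca->S1: 35 × 4 = 140
  Ithaca->S3: 75 × 7 = 525
  Joplin->S3: 94 × 3 = 282
  Provo->S1: 56 × 3 = 168
  Provo->S2: 44 × 5 = 220
  Macon->S3: 61 × 4 = 244
Total = 140 + 525 + 282 + 168 + 220 + 244 = 1579.
(Supply check: Ithaca ships 110; Joplin ships 94; Provo ships 100; Macon ships 61.)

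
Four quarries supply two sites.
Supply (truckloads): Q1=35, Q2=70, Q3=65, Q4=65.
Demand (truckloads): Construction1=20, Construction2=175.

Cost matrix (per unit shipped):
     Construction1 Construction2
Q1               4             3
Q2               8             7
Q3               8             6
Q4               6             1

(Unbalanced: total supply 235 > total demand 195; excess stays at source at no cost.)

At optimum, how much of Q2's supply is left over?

40

An optimal plan:
  Q1->Construction2: 35 × 3 = 105
  Q2->Construction1: 20 × 8 = 160
  Q2->Construction2: 10 × 7 = 70
  Q3->Construction2: 65 × 6 = 390
  Q4->Construction2: 65 × 1 = 65
Total cost = 790.
Q2 ships 30 of its 70, leaving 40.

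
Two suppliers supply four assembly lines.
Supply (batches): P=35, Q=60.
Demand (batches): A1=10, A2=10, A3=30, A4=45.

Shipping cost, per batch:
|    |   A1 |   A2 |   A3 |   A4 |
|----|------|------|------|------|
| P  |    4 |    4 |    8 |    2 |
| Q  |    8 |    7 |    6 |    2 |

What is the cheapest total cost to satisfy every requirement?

One minimum-cost allocation:
  P→A1: 10 × 4 = 40
  P→A2: 10 × 4 = 40
  P→A4: 15 × 2 = 30
  Q→A3: 30 × 6 = 180
  Q→A4: 30 × 2 = 60
Total = 40 + 40 + 30 + 180 + 60 = 350.
(Supply check: P ships 35; Q ships 60.)

350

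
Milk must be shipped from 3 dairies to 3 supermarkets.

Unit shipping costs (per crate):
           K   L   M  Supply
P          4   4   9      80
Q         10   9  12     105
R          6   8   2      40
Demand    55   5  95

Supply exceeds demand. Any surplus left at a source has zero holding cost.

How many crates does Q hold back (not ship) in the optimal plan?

70

Minimum-cost shipments:
  P->K: 55 × 4 = 220
  P->L: 5 × 4 = 20
  P->M: 20 × 9 = 180
  Q->M: 35 × 12 = 420
  R->M: 40 × 2 = 80
Total cost = 920.
Q ships 35 of its 105, leaving 70.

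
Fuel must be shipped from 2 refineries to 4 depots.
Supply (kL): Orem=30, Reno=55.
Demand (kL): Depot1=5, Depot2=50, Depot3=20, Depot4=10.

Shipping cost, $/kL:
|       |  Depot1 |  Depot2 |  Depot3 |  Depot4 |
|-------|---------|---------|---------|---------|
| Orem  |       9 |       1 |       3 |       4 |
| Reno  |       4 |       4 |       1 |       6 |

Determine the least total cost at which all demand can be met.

210

An optimal shipping plan:
  Orem–Depot2: 30 × $1 = $30
  Reno–Depot1: 5 × $4 = $20
  Reno–Depot2: 20 × $4 = $80
  Reno–Depot3: 20 × $1 = $20
  Reno–Depot4: 10 × $6 = $60
Total = 30 + 20 + 80 + 20 + 60 = $210.
(Supply check: Orem ships 30; Reno ships 55.)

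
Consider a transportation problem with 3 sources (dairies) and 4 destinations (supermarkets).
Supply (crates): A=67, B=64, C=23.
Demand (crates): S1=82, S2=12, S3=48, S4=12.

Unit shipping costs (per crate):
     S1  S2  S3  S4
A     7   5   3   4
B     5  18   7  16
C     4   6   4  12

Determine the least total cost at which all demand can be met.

649

Optimal allocation:
  A->S2: 12 crates
  A->S3: 43 crates
  A->S4: 12 crates
  B->S1: 64 crates
  C->S1: 18 crates
  C->S3: 5 crates
Total cost = 649.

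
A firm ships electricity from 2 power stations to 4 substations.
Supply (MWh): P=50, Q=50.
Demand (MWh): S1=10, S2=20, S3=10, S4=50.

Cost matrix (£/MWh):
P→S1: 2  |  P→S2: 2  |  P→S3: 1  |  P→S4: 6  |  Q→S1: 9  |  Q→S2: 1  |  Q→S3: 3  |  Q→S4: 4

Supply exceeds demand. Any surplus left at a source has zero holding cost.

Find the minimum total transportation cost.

Optimal allocation:
  P to S1: 10 × £2 = £20
  P to S2: 20 × £2 = £40
  P to S3: 10 × £1 = £10
  Q to S4: 50 × £4 = £200
Total = 20 + 40 + 10 + 200 = £270.

270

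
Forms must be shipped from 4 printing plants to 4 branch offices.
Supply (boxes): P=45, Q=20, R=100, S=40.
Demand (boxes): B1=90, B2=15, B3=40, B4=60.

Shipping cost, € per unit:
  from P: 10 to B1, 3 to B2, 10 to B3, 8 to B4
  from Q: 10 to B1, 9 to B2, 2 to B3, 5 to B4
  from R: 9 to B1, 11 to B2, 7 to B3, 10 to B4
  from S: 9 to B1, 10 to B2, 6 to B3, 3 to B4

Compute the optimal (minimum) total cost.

Optimal allocation:
  P->B1: 10 × €10 = €100
  P->B2: 15 × €3 = €45
  P->B4: 20 × €8 = €160
  Q->B3: 20 × €2 = €40
  R->B1: 80 × €9 = €720
  R->B3: 20 × €7 = €140
  S->B4: 40 × €3 = €120
Total = 100 + 45 + 160 + 40 + 720 + 140 + 120 = €1325.
(Supply check: P ships 45; Q ships 20; R ships 100; S ships 40.)

1325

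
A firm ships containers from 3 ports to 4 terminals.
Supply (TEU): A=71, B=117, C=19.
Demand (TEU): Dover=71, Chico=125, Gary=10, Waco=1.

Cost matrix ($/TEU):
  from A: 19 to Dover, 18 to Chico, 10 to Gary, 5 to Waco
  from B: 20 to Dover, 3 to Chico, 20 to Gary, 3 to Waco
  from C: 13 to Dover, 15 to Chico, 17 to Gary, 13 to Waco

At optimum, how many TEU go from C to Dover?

19

Optimal shipments:
  A→Dover: 52 × $19 = $988
  A→Chico: 8 × $18 = $144
  A→Gary: 10 × $10 = $100
  A→Waco: 1 × $5 = $5
  B→Chico: 117 × $3 = $351
  C→Dover: 19 × $13 = $247
Total cost = $1835.
So C→Dover carries 19 TEU.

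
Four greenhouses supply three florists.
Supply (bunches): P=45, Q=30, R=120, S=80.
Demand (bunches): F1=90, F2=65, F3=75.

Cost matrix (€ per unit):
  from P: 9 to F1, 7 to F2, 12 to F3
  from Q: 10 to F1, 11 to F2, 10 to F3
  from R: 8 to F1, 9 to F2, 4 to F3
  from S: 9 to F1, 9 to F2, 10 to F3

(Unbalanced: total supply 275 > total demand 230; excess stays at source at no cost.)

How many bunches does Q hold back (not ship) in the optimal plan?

Minimum-cost shipments:
  P–F2: 45 × €7 = €315
  R–F1: 45 × €8 = €360
  R–F3: 75 × €4 = €300
  S–F1: 45 × €9 = €405
  S–F2: 20 × €9 = €180
Total cost = €1560.
Q ships 0 of its 30, leaving 30.

30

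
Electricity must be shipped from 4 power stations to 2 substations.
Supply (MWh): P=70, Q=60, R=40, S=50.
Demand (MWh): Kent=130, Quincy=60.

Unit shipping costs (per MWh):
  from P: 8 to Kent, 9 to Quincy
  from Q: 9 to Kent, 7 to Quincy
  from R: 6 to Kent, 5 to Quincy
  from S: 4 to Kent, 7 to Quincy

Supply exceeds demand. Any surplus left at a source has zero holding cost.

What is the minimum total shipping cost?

Optimal allocation:
  P→Kent: 40 × 8 = 320
  Q→Quincy: 60 × 7 = 420
  R→Kent: 40 × 6 = 240
  S→Kent: 50 × 4 = 200
Total = 320 + 420 + 240 + 200 = 1180.
(Supply check: P ships 40; Q ships 60; R ships 40; S ships 50.)

1180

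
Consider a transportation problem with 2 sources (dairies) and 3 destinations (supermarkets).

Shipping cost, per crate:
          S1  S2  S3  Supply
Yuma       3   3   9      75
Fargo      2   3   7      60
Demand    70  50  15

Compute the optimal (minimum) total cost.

One minimum-cost allocation:
  Yuma->S1: 25 × 3 = 75
  Yuma->S2: 50 × 3 = 150
  Fargo->S1: 45 × 2 = 90
  Fargo->S3: 15 × 7 = 105
Total = 75 + 150 + 90 + 105 = 420.
(Supply check: Yuma ships 75; Fargo ships 60.)

420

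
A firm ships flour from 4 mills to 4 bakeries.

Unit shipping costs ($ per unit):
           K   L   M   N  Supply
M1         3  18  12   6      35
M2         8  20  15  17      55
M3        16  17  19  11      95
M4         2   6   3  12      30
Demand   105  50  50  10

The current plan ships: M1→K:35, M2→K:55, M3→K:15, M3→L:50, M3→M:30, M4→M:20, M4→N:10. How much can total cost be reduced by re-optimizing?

170

Current plan cost = 35·3 + 55·8 + 15·16 + 50·17 + 30·19 + 20·3 + 10·12 = $2385.
Optimal plan:
  M1->K: 35 × $3 = $105
  M2->K: 55 × $8 = $440
  M3->K: 15 × $16 = $240
  M3->L: 50 × $17 = $850
  M3->M: 20 × $19 = $380
  M3->N: 10 × $11 = $110
  M4->M: 30 × $3 = $90
Optimal cost = $2215.
Saving = 2385 − 2215 = $170.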